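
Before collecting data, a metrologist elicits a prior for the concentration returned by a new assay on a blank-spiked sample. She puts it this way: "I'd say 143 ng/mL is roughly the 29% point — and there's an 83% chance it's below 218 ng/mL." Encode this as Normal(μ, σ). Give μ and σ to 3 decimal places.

For Normal(μ,σ), the p-quantile is μ + z_p·σ. Here z_{0.29} = -0.5534, z_{0.83} = 0.9542.
So 143 = μ − 0.5534σ and 218 = μ + 0.9542σ.
Subtracting: σ = (218 − 143)/(0.9542 − (-0.5534)) = 49.750.
Then μ = 143 − (-0.5534)·49.750 = 170.531.

μ = 170.531, σ = 49.750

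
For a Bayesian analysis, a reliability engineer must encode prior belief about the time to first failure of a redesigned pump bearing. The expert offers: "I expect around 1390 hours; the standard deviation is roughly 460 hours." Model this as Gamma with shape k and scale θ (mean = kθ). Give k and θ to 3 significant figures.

k ≈ 9.13, θ ≈ 152

For Gamma(k, scale θ): mean = kθ, variance = kθ², so CV = 1/√k.
CV = SD/mean = 460/1390 = 0.3309, hence k = 1/CV² = 9.13.
Then θ = mean/k = 1390/9.13 = 152.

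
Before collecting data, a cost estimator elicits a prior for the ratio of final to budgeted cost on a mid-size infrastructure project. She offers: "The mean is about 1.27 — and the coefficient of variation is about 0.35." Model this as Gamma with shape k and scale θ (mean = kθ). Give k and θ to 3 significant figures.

For Gamma(k, scale θ): mean = kθ, variance = kθ², so CV = 1/√k.
CV = 0.35, hence k = 1/CV² = 8.16.
Then θ = mean/k = 1.27/8.16 = 0.156.

k ≈ 8.16, θ ≈ 0.156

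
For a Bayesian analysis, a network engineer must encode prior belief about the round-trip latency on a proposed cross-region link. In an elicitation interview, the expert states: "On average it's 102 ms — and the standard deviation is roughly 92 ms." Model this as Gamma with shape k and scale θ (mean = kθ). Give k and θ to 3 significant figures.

k ≈ 1.23, θ ≈ 83

For Gamma(k, scale θ): mean = kθ, variance = kθ², so CV = 1/√k.
CV = SD/mean = 92/102 = 0.902, hence k = 1/CV² = 1.23.
Then θ = mean/k = 102/1.23 = 83.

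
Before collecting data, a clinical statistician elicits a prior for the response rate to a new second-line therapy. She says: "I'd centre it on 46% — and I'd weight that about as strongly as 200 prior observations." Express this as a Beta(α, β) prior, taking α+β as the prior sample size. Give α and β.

Under the effective-sample-size interpretation, Beta(α, β) has prior mean α/(α+β) and prior sample size α+β.
So α+β = 200 and α/(α+β) = 0.46, giving α = 0.46·200 = 92 and β = 200 − 92 = 108.

α = 92, β = 108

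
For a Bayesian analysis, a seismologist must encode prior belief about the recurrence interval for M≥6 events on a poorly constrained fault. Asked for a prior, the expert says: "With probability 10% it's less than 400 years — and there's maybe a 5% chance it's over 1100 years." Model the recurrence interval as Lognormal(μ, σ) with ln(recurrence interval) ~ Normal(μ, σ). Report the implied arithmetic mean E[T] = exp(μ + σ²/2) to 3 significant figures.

If T ~ Lognormal(μ,σ) then ln T ~ Normal(μ,σ), so the p-quantile of ln T is μ + z_p·σ.
ln(400) = 5.991 and ln(1100) = 7.003; z_{0.1} = -1.282, z_{0.95} = 1.645.
σ = (7.003 − 5.991)/(1.645 − (-1.282)) = 0.346.
μ = 5.991 − (-1.282)·0.346 = 6.434.
E[T] = exp(μ + σ²/2) = exp(6.434 + 0.0597) = 661 years.

E[T] ≈ 661 years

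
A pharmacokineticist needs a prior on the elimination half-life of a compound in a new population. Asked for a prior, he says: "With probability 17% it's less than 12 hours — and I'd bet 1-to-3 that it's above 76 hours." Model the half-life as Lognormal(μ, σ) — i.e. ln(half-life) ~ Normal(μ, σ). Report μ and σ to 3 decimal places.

μ ≈ 3.566, σ ≈ 1.133

If T ~ Lognormal(μ,σ) then ln T ~ Normal(μ,σ), so the p-quantile of ln T is μ + z_p·σ.
ln(12) = 2.485 and ln(76) = 4.331; z_{0.17} = -0.9542, z_{0.75} = 0.6745.
σ = (4.331 − 2.485)/(0.6745 − (-0.9542)) = 1.133.
μ = 2.485 − (-0.9542)·1.133 = 3.566.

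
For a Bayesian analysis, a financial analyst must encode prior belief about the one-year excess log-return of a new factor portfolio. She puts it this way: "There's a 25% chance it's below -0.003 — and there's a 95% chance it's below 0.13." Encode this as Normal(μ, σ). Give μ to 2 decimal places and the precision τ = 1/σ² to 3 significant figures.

μ = 0.04, τ = 304

The p-quantile of Normal(μ,σ) is μ + z_p·σ, with z_{0.25} = -0.6745 and z_{0.95} = 1.645.
Eliminate σ: μ = (z₂·x₁ − z₁·x₂)/(z₂ − z₁) = (1.645·-0.003 − (-0.6745)·0.13)/2.319 = 0.04.
Then σ = (x₂ − x₁)/(z₂ − z₁) = (0.13 − -0.003)/2.319 = 0.06.
Precision τ = 1/σ² = 1/0.05734² = 304.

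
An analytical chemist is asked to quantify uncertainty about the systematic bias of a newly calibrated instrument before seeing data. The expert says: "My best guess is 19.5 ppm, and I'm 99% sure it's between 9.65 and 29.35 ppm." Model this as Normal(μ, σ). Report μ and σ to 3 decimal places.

μ = 19.500, σ = 3.824

A symmetric 99% interval runs μ ± z·σ with z = 2.576.
Half-width = 9.85, so σ = 9.85/2.576 = 3.824.
μ is the stated best guess, 19.500.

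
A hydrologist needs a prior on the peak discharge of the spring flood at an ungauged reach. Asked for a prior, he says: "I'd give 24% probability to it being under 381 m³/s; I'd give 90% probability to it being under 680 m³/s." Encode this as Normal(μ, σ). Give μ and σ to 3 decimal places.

The p-quantile of Normal(μ,σ) is μ + z_p·σ, with z_{0.24} = -0.7063 and z_{0.9} = 1.282.
Eliminate σ: μ = (z₂·x₁ − z₁·x₂)/(z₂ − z₁) = (1.282·381 − (-0.7063)·680)/1.988 = 487.237.
Then σ = (x₂ − x₁)/(z₂ − z₁) = (680 − 381)/1.988 = 150.413.

μ = 487.237, σ = 150.413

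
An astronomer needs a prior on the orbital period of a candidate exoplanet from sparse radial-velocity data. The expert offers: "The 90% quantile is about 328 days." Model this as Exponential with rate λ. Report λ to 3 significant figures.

λ ≈ 0.00702

P(T < 328.0) = 1 − e^(−λ·328.0) = 0.9, so λ = −ln(1−0.9)/328.0 = −ln(0.1)/328.0 = 0.00702.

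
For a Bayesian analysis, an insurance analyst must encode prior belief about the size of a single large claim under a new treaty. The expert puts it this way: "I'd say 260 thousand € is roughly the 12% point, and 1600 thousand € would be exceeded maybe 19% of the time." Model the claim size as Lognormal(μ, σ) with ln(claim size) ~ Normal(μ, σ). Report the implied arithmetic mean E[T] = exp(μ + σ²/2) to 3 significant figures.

If T ~ Lognormal(μ,σ) then ln T ~ Normal(μ,σ), so the p-quantile of ln T is μ + z_p·σ.
ln(260) = 5.561 and ln(1600) = 7.378; z_{0.12} = -1.175, z_{0.81} = 0.8779.
σ = (7.378 − 5.561)/(0.8779 − (-1.175)) = 0.885.
μ = 5.561 − (-1.175)·0.885 = 6.601.
E[T] = exp(μ + σ²/2) = exp(6.601 + 0.3917) = 1090 thousand €.

E[T] ≈ 1090 thousand €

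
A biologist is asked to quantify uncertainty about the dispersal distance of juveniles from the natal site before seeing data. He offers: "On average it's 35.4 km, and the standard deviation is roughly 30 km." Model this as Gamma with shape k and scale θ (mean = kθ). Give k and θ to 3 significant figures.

For Gamma(k, scale θ): mean = kθ, variance = kθ², so CV = 1/√k.
CV = SD/mean = 30/35.4 = 0.8475, hence k = 1/CV² = 1.39.
Then θ = mean/k = 35.4/1.39 = 25.4.

k ≈ 1.39, θ ≈ 25.4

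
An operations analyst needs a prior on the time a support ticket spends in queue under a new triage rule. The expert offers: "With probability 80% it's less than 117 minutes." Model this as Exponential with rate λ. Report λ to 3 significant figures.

P(T < 117.0) = 1 − e^(−λ·117.0) = 0.8, so λ = −ln(1−0.8)/117.0 = −ln(0.2)/117.0 = 0.0138.

λ ≈ 0.0138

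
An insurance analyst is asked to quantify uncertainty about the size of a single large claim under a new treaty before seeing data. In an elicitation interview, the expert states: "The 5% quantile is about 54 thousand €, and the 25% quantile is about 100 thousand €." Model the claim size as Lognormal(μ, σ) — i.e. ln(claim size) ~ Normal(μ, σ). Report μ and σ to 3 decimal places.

μ ≈ 5.033, σ ≈ 0.635

If T ~ Lognormal(μ,σ) then ln T ~ Normal(μ,σ), so the p-quantile of ln T is μ + z_p·σ.
ln(54) = 3.989 and ln(100) = 4.605; z_{0.05} = -1.645, z_{0.25} = -0.6745.
σ = (4.605 − 3.989)/(-0.6745 − (-1.645)) = 0.635.
μ = 3.989 − (-1.645)·0.635 = 5.033.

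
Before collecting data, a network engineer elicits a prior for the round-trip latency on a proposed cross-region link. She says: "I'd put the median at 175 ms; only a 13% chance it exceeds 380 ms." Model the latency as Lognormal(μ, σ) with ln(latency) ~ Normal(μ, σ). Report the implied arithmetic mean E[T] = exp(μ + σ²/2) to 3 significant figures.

E[T] ≈ 222 ms

If T ~ Lognormal(μ,σ) then ln T ~ Normal(μ,σ), so the p-quantile of ln T is μ + z_p·σ.
ln(175) = 5.165 and ln(380) = 5.94; z_{0.5} = 0, z_{0.87} = 1.126.
σ = (5.94 − 5.165)/(1.126 − (0)) = 0.688.
μ = 5.165 − (0)·0.688 = 5.165.
E[T] = exp(μ + σ²/2) = exp(5.165 + 0.2369) = 222 ms.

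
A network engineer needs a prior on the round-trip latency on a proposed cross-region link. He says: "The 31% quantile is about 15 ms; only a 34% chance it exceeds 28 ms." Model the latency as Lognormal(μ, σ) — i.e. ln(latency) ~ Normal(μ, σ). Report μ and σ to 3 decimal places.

If T ~ Lognormal(μ,σ) then ln T ~ Normal(μ,σ), so the p-quantile of ln T is μ + z_p·σ.
ln(15) = 2.708 and ln(28) = 3.332; z_{0.31} = -0.4959, z_{0.66} = 0.4125.
σ = (3.332 − 2.708)/(0.4125 − (-0.4959)) = 0.687.
μ = 2.708 − (-0.4959)·0.687 = 3.049.

μ ≈ 3.049, σ ≈ 0.687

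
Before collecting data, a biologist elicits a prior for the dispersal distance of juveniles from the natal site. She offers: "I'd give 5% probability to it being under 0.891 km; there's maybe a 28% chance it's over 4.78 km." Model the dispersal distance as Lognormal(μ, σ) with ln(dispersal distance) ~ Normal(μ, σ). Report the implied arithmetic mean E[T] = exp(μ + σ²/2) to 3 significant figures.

If T ~ Lognormal(μ,σ) then ln T ~ Normal(μ,σ), so the p-quantile of ln T is μ + z_p·σ.
ln(0.891) = -0.1154 and ln(4.78) = 1.564; z_{0.05} = -1.645, z_{0.72} = 0.5828.
σ = (1.564 − -0.1154)/(0.5828 − (-1.645)) = 0.754.
μ = -0.1154 − (-1.645)·0.754 = 1.125.
E[T] = exp(μ + σ²/2) = exp(1.125 + 0.2843) = 4.09 km.

E[T] ≈ 4.09 km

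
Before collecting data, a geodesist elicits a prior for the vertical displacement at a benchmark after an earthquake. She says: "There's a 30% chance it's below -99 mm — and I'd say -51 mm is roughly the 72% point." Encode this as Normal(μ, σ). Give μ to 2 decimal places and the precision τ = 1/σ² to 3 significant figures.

μ = -76.27, τ = 0.000532

For Normal(μ,σ), the p-quantile is μ + z_p·σ. Here z_{0.3} = -0.5244, z_{0.72} = 0.5828.
So -99 = μ − 0.5244σ and -51 = μ + 0.5828σ.
Subtracting: σ = (-51 − -99)/(0.5828 − (-0.5244)) = 43.35.
Then μ = -99 − (-0.5244)·43.35 = -76.27.
Precision τ = 1/σ² = 1/43.35² = 0.000532.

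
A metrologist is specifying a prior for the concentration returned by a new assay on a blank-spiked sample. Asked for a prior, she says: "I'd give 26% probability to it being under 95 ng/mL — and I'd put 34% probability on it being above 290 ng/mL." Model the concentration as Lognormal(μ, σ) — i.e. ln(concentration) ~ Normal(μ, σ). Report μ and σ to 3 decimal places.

μ ≈ 5.234, σ ≈ 1.057

If T ~ Lognormal(μ,σ) then ln T ~ Normal(μ,σ), so the p-quantile of ln T is μ + z_p·σ.
ln(95) = 4.554 and ln(290) = 5.67; z_{0.26} = -0.6433, z_{0.66} = 0.4125.
σ = (5.67 − 4.554)/(0.4125 − (-0.6433)) = 1.057.
μ = 4.554 − (-0.6433)·1.057 = 5.234.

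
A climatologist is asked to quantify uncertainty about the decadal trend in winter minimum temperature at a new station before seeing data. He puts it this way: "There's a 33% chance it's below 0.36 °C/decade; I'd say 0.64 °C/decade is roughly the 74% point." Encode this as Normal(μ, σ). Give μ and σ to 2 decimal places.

For Normal(μ,σ), the p-quantile is μ + z_p·σ. Here z_{0.33} = -0.4399, z_{0.74} = 0.6433.
So 0.36 = μ − 0.4399σ and 0.64 = μ + 0.6433σ.
Subtracting: σ = (0.64 − 0.36)/(0.6433 − (-0.4399)) = 0.26.
Then μ = 0.36 − (-0.4399)·0.26 = 0.47.

μ = 0.47, σ = 0.26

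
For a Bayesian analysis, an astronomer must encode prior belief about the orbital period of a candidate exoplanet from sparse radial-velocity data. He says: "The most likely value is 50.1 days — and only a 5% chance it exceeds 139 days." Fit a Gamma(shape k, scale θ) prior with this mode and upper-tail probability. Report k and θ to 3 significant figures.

Gamma(k,θ) with k>1 has mode (k−1)θ, so θ = 50.1/(k−1).
Need P(X < 139) = 0.95 with θ tied to k this way. Start at k = 2, θ = 50.1: P(X<139) ≈ 0.765.
Too low — raise k to concentrate. Iterating converges to k ≈ 3.57.
Then θ = 50.1/(3.57−1) ≈ 19.5.

k ≈ 3.57, θ ≈ 19.5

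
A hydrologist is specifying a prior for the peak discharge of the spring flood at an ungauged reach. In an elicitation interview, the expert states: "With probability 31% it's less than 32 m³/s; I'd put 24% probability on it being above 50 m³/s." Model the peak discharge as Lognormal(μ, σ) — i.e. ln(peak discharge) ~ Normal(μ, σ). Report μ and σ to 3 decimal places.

If T ~ Lognormal(μ,σ) then ln T ~ Normal(μ,σ), so the p-quantile of ln T is μ + z_p·σ.
ln(32) = 3.466 and ln(50) = 3.912; z_{0.31} = -0.4959, z_{0.76} = 0.7063.
σ = (3.912 − 3.466)/(0.7063 − (-0.4959)) = 0.371.
μ = 3.466 − (-0.4959)·0.371 = 3.650.

μ ≈ 3.650, σ ≈ 0.371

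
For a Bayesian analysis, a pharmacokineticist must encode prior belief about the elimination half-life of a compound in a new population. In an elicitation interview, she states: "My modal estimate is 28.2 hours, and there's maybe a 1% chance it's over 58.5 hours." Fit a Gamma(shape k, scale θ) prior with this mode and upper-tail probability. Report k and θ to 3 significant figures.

Gamma(k,θ) with k>1 has mode (k−1)θ, so θ = 28.2/(k−1).
Need P(X < 58.5) = 0.99 with θ tied to k this way. Start at k = 2, θ = 28.2: P(X<58.5) ≈ 0.614.
Too low — raise k to concentrate. Iterating converges to k ≈ 10.2.
Then θ = 28.2/(10.2−1) ≈ 3.08.

k ≈ 10.2, θ ≈ 3.08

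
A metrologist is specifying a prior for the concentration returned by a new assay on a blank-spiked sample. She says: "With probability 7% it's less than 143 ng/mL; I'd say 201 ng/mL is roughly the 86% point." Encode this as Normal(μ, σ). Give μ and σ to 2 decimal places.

The p-quantile of Normal(μ,σ) is μ + z_p·σ, with z_{0.07} = -1.476 and z_{0.86} = 1.08.
Eliminate σ: μ = (z₂·x₁ − z₁·x₂)/(z₂ − z₁) = (1.08·143 − (-1.476)·201)/2.556 = 176.49.
Then σ = (x₂ − x₁)/(z₂ − z₁) = (201 − 143)/2.556 = 22.69.

μ = 176.49, σ = 22.69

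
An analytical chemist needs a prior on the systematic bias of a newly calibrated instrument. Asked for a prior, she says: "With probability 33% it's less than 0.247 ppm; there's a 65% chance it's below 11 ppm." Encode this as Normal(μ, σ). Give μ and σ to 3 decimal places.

The p-quantile of Normal(μ,σ) is μ + z_p·σ, with z_{0.33} = -0.4399 and z_{0.65} = 0.3853.
Eliminate σ: μ = (z₂·x₁ − z₁·x₂)/(z₂ − z₁) = (0.3853·0.247 − (-0.4399)·11)/0.8252 = 5.979.
Then σ = (x₂ − x₁)/(z₂ − z₁) = (11 − 0.247)/0.8252 = 13.030.

μ = 5.979, σ = 13.030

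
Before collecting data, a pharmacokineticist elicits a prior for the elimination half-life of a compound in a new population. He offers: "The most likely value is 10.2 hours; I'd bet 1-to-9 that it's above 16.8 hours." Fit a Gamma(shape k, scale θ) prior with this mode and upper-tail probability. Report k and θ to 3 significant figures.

k ≈ 8.57, θ ≈ 1.35

Gamma(k,θ) with k>1 has mode (k−1)θ, so θ = 10.2/(k−1).
Need P(X < 16.8) = 0.9 with θ tied to k this way. Start at k = 2, θ = 10.2: P(X<16.8) ≈ 0.490.
Too low — raise k to concentrate. Iterating converges to k ≈ 8.57.
Then θ = 10.2/(8.57−1) ≈ 1.35.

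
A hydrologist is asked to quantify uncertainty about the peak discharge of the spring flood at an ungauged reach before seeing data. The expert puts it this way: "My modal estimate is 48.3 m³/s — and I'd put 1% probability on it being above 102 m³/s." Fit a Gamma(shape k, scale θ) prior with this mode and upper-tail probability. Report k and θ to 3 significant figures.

k ≈ 9.7, θ ≈ 5.55

Gamma(k,θ) with k>1 has mode (k−1)θ, so θ = 48.3/(k−1).
Need P(X < 102) = 0.99 with θ tied to k this way. Start at k = 2, θ = 48.3: P(X<102) ≈ 0.623.
Too low — raise k to concentrate. Iterating converges to k ≈ 9.7.
Then θ = 48.3/(9.7−1) ≈ 5.55.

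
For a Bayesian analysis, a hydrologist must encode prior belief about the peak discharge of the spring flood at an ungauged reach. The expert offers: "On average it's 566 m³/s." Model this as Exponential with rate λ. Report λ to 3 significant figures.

Exponential mean = 1/λ, so λ = 1/566.0 = 0.00177.

λ ≈ 0.00177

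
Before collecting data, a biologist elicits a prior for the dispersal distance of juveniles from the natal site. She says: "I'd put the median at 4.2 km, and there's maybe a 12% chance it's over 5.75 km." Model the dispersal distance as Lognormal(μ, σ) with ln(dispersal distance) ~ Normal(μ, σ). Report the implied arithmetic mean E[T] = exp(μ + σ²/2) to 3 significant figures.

If T ~ Lognormal(μ,σ) then ln T ~ Normal(μ,σ), so the p-quantile of ln T is μ + z_p·σ.
ln(4.2) = 1.435 and ln(5.75) = 1.749; z_{0.5} = 0, z_{0.88} = 1.175.
σ = (1.749 − 1.435)/(1.175 − (0)) = 0.267.
μ = 1.435 − (0)·0.267 = 1.435.
E[T] = exp(μ + σ²/2) = exp(1.435 + 0.0357) = 4.35 km.

E[T] ≈ 4.35 km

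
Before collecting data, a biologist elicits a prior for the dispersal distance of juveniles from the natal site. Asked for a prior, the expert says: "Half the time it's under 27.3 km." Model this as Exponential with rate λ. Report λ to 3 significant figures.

λ ≈ 0.0254

Exponential median = ln 2 / λ, so λ = ln 2 / 27.3 = 0.0254.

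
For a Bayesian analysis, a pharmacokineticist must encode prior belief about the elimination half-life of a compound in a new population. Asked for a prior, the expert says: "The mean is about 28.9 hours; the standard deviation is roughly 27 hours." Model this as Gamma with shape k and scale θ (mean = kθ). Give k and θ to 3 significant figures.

For Gamma(k, scale θ): mean = kθ, variance = kθ², so CV = 1/√k.
CV = SD/mean = 27/28.9 = 0.9343, hence k = 1/CV² = 1.15.
Then θ = mean/k = 28.9/1.15 = 25.2.

k ≈ 1.15, θ ≈ 25.2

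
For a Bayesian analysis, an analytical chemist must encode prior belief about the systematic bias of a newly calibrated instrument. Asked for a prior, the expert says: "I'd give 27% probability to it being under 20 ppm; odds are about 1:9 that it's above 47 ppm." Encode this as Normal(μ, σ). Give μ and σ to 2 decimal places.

For Normal(μ,σ), the p-quantile is μ + z_p·σ. Here z_{0.27} = -0.6128, z_{0.9} = 1.282.
So 20 = μ − 0.6128σ and 47 = μ + 1.282σ.
Subtracting: σ = (47 − 20)/(1.282 − (-0.6128)) = 14.25.
Then μ = 20 − (-0.6128)·14.25 = 28.73.

μ = 28.73, σ = 14.25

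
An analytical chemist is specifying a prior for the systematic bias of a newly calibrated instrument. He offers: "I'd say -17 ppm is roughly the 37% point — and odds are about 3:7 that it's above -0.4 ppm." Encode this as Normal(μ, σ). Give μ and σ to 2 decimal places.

For Normal(μ,σ), the p-quantile is μ + z_p·σ. Here z_{0.37} = -0.3319, z_{0.7} = 0.5244.
So -17 = μ − 0.3319σ and -0.4 = μ + 0.5244σ.
Subtracting: σ = (-0.4 − -17)/(0.5244 − (-0.3319)) = 19.39.
Then μ = -17 − (-0.3319)·19.39 = -10.57.

μ = -10.57, σ = 19.39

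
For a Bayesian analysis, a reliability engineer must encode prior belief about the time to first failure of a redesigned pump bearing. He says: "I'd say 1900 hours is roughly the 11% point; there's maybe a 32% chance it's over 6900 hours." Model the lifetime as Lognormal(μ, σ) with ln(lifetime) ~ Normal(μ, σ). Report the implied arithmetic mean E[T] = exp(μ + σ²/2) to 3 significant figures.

E[T] ≈ 6460 hours

If T ~ Lognormal(μ,σ) then ln T ~ Normal(μ,σ), so the p-quantile of ln T is μ + z_p·σ.
ln(1900) = 7.55 and ln(6900) = 8.839; z_{0.11} = -1.227, z_{0.68} = 0.4677.
σ = (8.839 − 7.55)/(0.4677 − (-1.227)) = 0.761.
μ = 7.55 − (-1.227)·0.761 = 8.483.
E[T] = exp(μ + σ²/2) = exp(8.483 + 0.2897) = 6460 hours.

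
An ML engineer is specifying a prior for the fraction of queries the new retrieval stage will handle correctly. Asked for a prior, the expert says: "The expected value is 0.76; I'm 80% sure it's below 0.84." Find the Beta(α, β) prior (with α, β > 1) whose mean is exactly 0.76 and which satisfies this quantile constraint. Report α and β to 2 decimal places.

With mean 0.76 fixed, write α = 0.76s, β = 0.24s where s = α+β.
Need P(θ < 0.84) = 0.8 under Beta(0.76s, 0.24s). Normal approximation: (q−m)/√(m(1−m)/s) ≈ z_{0.8} = 0.842, so s ≈ 0.76·0.24·(0.842)²/(0.84−0.76)² = 20.2.
At s = 20.2: P(θ<0.84) ≈ 0.795. Adjusting to match 0.8 gives s ≈ 20.95.
So α = 0.76·20.95 ≈ 15.92, β = 0.24·20.95 ≈ 5.03.

α ≈ 15.92, β ≈ 5.03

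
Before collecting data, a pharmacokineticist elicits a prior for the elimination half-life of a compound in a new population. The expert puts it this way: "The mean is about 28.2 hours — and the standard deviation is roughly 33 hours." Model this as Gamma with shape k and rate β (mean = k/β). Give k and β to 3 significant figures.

k ≈ 0.73, β ≈ 0.0259

For Gamma(k, rate β): mean = k/β, variance = k/β², so CV = 1/√k.
CV = SD/mean = 33/28.2 = 1.17, hence k = 1/CV² = 0.73.
Then β = k/mean = 0.73/28.2 = 0.0259.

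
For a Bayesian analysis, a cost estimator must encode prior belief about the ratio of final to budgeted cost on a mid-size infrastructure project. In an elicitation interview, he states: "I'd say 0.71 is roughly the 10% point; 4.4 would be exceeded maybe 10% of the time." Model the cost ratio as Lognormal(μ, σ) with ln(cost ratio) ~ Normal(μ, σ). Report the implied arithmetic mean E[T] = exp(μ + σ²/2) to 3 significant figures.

E[T] ≈ 2.28

If T ~ Lognormal(μ,σ) then ln T ~ Normal(μ,σ), so the p-quantile of ln T is μ + z_p·σ.
ln(0.71) = -0.3425 and ln(4.4) = 1.482; z_{0.1} = -1.282, z_{0.9} = 1.282.
σ = (1.482 − -0.3425)/(1.282 − (-1.282)) = 0.712.
μ = -0.3425 − (-1.282)·0.712 = 0.570.
E[T] = exp(μ + σ²/2) = exp(0.570 + 0.2532) = 2.28.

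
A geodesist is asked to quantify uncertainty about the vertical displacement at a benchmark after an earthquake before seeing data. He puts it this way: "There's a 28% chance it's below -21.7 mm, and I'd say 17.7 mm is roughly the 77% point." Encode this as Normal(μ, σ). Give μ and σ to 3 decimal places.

The p-quantile of Normal(μ,σ) is μ + z_p·σ, with z_{0.28} = -0.5828 and z_{0.77} = 0.7388.
Eliminate σ: μ = (z₂·x₁ − z₁·x₂)/(z₂ − z₁) = (0.7388·-21.7 − (-0.5828)·17.7)/1.322 = -4.325.
Then σ = (x₂ − x₁)/(z₂ − z₁) = (17.7 − -21.7)/1.322 = 29.810.

μ = -4.325, σ = 29.810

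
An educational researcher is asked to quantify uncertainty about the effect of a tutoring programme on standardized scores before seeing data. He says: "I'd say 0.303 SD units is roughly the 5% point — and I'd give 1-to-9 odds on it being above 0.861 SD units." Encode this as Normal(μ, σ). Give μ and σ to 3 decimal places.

The p-quantile of Normal(μ,σ) is μ + z_p·σ, with z_{0.05} = -1.645 and z_{0.9} = 1.282.
Eliminate σ: μ = (z₂·x₁ − z₁·x₂)/(z₂ − z₁) = (1.282·0.303 − (-1.645)·0.861)/2.926 = 0.617.
Then σ = (x₂ − x₁)/(z₂ − z₁) = (0.861 − 0.303)/2.926 = 0.191.

μ = 0.617, σ = 0.191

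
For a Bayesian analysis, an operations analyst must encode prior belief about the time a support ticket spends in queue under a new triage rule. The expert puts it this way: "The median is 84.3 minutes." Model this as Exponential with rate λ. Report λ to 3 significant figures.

Exponential median = ln 2 / λ, so λ = ln 2 / 84.3 = 0.00822.

λ ≈ 0.00822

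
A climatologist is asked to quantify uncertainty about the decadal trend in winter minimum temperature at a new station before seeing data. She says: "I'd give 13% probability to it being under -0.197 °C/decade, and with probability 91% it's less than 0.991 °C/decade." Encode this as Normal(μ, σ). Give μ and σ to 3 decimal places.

For Normal(μ,σ), the p-quantile is μ + z_p·σ. Here z_{0.13} = -1.126, z_{0.91} = 1.341.
So -0.197 = μ − 1.126σ and 0.991 = μ + 1.341σ.
Subtracting: σ = (0.991 − -0.197)/(1.341 − (-1.126)) = 0.482.
Then μ = -0.197 − (-1.126)·0.482 = 0.345.

μ = 0.345, σ = 0.482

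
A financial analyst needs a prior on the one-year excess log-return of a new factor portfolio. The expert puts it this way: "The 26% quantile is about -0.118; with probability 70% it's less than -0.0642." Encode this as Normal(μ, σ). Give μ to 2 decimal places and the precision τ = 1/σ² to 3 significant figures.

For Normal(μ,σ), the p-quantile is μ + z_p·σ. Here z_{0.26} = -0.6433, z_{0.7} = 0.5244.
So -0.118 = μ − 0.6433σ and -0.0642 = μ + 0.5244σ.
Subtracting: σ = (-0.0642 − -0.118)/(0.5244 − (-0.6433)) = 0.05.
Then μ = -0.118 − (-0.6433)·0.05 = -0.09.
Precision τ = 1/σ² = 1/0.04607² = 471.

μ = -0.09, τ = 471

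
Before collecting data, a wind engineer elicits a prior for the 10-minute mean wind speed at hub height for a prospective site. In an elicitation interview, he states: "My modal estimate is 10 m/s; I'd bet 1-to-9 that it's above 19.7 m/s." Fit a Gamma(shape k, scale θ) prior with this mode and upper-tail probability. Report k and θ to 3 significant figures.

k ≈ 5.17, θ ≈ 2.4

Gamma(k,θ) with k>1 has mode (k−1)θ, so θ = 10/(k−1).
Need P(X < 19.7) = 0.9 with θ tied to k this way. Start at k = 2, θ = 10: P(X<19.7) ≈ 0.586.
Too low — raise k to concentrate. Iterating converges to k ≈ 5.17.
Then θ = 10/(5.17−1) ≈ 2.4.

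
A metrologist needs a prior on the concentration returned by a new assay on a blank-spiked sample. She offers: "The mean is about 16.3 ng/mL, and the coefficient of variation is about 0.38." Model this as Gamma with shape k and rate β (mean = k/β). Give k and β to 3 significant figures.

For Gamma(k, rate β): mean = k/β, variance = k/β², so CV = 1/√k.
CV = 0.38, hence k = 1/CV² = 6.93.
Then β = k/mean = 6.93/16.3 = 0.425.

k ≈ 6.93, β ≈ 0.425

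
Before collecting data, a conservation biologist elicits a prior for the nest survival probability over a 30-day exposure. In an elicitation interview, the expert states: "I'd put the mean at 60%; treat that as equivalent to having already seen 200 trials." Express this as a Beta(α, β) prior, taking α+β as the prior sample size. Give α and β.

Under the effective-sample-size interpretation, Beta(α, β) has prior mean α/(α+β) and prior sample size α+β.
So α+β = 200 and α/(α+β) = 0.6, giving α = 0.6·200 = 120 and β = 200 − 120 = 80.

α = 120, β = 80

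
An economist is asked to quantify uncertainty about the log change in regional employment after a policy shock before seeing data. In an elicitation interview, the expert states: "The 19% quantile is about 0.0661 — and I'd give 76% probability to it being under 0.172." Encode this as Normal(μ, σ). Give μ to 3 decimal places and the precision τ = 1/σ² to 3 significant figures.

For Normal(μ,σ), the p-quantile is μ + z_p·σ. Here z_{0.19} = -0.8779, z_{0.76} = 0.7063.
So 0.0661 = μ − 0.8779σ and 0.172 = μ + 0.7063σ.
Subtracting: σ = (0.172 − 0.0661)/(0.7063 − (-0.8779)) = 0.067.
Then μ = 0.0661 − (-0.8779)·0.067 = 0.125.
Precision τ = 1/σ² = 1/0.06685² = 224.

μ = 0.125, τ = 224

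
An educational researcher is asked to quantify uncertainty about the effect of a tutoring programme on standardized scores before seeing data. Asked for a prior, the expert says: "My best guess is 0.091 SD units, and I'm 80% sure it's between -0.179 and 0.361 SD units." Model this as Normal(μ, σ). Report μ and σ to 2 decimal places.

μ = 0.09, σ = 0.21

A symmetric 80% interval runs μ ± z·σ with z = 1.282.
Half-width = 0.27, so σ = 0.27/1.282 = 0.21.
μ is the stated best guess, 0.09.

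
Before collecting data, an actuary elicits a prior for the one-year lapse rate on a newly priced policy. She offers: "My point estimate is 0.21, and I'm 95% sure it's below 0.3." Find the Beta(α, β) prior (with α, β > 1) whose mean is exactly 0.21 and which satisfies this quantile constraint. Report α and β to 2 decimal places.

α ≈ 12.89, β ≈ 48.48

With mean 0.21 fixed, write α = 0.21s, β = 0.79s where s = α+β.
Need P(θ < 0.3) = 0.95 under Beta(0.21s, 0.79s). Normal approximation: (q−m)/√(m(1−m)/s) ≈ z_{0.95} = 1.64, so s ≈ 0.21·0.79·(1.64)²/(0.3−0.21)² = 55.4.
At s = 55.4: P(θ<0.3) ≈ 0.942. Adjusting to match 0.95 gives s ≈ 61.37.
So α = 0.21·61.37 ≈ 12.89, β = 0.79·61.37 ≈ 48.48.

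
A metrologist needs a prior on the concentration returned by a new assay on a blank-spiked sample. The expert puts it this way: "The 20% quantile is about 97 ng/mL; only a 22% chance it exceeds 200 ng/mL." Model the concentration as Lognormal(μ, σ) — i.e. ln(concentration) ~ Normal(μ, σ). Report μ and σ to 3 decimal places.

μ ≈ 4.952, σ ≈ 0.448

If T ~ Lognormal(μ,σ) then ln T ~ Normal(μ,σ), so the p-quantile of ln T is μ + z_p·σ.
ln(97) = 4.575 and ln(200) = 5.298; z_{0.2} = -0.8416, z_{0.78} = 0.7722.
σ = (5.298 − 4.575)/(0.7722 − (-0.8416)) = 0.448.
μ = 4.575 − (-0.8416)·0.448 = 4.952.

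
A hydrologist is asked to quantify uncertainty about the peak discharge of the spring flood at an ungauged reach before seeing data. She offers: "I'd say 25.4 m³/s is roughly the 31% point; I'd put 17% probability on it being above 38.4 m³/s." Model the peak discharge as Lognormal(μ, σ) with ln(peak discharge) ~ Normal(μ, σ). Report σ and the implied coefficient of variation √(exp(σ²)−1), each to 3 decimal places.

If T ~ Lognormal(μ,σ) then ln T ~ Normal(μ,σ), so the p-quantile of ln T is μ + z_p·σ.
ln(25.4) = 3.235 and ln(38.4) = 3.648; z_{0.31} = -0.4959, z_{0.83} = 0.9542.
σ = (3.648 − 3.235)/(0.9542 − (-0.4959)) = 0.285.
μ = 3.235 − (-0.4959)·0.285 = 3.376.
CV = √(exp(σ²)−1) = √(exp(0.0812)−1) = 0.291.

σ ≈ 0.285, CV ≈ 0.291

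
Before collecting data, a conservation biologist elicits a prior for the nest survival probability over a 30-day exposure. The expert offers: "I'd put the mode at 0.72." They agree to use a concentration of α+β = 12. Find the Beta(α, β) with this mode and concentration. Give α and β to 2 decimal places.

For α,β > 1 the Beta mode is (α−1)/(α+β−2). With α+β = 12, the mode is (α−1)/10.
Set (α−1)/10 = 0.72 → α = 1 + 0.72·10 = 8.20.
β = 12 − α = 3.80.

α = 8.20, β = 3.80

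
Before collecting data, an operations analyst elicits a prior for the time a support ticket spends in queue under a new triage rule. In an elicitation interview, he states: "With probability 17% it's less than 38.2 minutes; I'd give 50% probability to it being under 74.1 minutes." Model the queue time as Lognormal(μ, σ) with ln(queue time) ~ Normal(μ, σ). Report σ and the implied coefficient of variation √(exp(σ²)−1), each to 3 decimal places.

σ ≈ 0.694, CV ≈ 0.787

If T ~ Lognormal(μ,σ) then ln T ~ Normal(μ,σ), so the p-quantile of ln T is μ + z_p·σ.
ln(38.2) = 3.643 and ln(74.1) = 4.305; z_{0.17} = -0.9542, z_{0.5} = 0.
σ = (4.305 − 3.643)/(0 − (-0.9542)) = 0.694.
μ = 3.643 − (-0.9542)·0.694 = 4.305.
CV = √(exp(σ²)−1) = √(exp(0.4822)−1) = 0.787.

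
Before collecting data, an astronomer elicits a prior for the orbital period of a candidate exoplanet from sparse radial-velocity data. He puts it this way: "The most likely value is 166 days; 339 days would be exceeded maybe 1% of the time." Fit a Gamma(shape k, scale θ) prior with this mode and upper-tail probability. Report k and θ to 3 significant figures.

Gamma(k,θ) with k>1 has mode (k−1)θ, so θ = 166/(k−1).
Need P(X < 339) = 0.99 with θ tied to k this way. Start at k = 2, θ = 166: P(X<339) ≈ 0.605.
Too low — raise k to concentrate. Iterating converges to k ≈ 10.6.
Then θ = 166/(10.6−1) ≈ 17.3.

k ≈ 10.6, θ ≈ 17.3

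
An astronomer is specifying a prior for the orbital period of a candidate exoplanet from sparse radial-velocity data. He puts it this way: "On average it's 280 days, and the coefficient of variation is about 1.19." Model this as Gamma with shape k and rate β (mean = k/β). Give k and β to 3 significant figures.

k ≈ 0.706, β ≈ 0.00252

For Gamma(k, rate β): mean = k/β, variance = k/β², so CV = 1/√k.
CV = 1.19, hence k = 1/CV² = 0.706.
Then β = k/mean = 0.706/280 = 0.00252.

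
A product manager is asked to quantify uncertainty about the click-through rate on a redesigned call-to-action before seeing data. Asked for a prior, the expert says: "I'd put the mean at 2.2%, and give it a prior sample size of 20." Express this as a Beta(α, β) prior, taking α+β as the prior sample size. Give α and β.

Under the effective-sample-size interpretation, Beta(α, β) has prior mean α/(α+β) and prior sample size α+β.
So α+β = 20 and α/(α+β) = 0.022, giving α = 0.022·20 = 0.44 and β = 20 − 0.44 = 19.56.

α = 0.44, β = 19.56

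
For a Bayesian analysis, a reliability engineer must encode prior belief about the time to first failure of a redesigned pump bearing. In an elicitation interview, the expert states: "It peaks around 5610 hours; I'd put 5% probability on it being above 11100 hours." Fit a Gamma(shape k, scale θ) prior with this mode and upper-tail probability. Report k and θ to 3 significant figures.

k ≈ 6.96, θ ≈ 942

Gamma(k,θ) with k>1 has mode (k−1)θ, so θ = 5610/(k−1).
Need P(X < 11100) = 0.95 with θ tied to k this way. Start at k = 2, θ = 5610: P(X<11100) ≈ 0.588.
Too low — raise k to concentrate. Iterating converges to k ≈ 6.96.
Then θ = 5610/(6.96−1) ≈ 942.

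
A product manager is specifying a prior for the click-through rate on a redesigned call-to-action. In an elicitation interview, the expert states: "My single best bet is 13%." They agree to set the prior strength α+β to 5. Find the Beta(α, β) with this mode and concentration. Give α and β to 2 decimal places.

α = 1.39, β = 3.61

For α,β > 1 the Beta mode is (α−1)/(α+β−2). With α+β = 5, the mode is (α−1)/3.
Set (α−1)/3 = 0.13 → α = 1 + 0.13·3 = 1.39.
β = 5 − α = 3.61.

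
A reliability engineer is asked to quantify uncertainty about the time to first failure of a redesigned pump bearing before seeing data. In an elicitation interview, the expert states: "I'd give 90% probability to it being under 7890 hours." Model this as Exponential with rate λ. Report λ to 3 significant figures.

P(T < 7890.0) = 1 − e^(−λ·7890.0) = 0.9, so λ = −ln(1−0.9)/7890.0 = −ln(0.1)/7890.0 = 0.000292.

λ ≈ 0.000292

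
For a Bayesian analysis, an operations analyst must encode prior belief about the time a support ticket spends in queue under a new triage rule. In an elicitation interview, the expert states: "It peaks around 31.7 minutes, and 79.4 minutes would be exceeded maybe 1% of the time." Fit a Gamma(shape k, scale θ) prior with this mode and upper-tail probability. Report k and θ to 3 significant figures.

Gamma(k,θ) with k>1 has mode (k−1)θ, so θ = 31.7/(k−1).
Need P(X < 79.4) = 0.99 with θ tied to k this way. Start at k = 2, θ = 31.7: P(X<79.4) ≈ 0.714.
Too low — raise k to concentrate. Iterating converges to k ≈ 6.57.
Then θ = 31.7/(6.57−1) ≈ 5.7.

k ≈ 6.57, θ ≈ 5.7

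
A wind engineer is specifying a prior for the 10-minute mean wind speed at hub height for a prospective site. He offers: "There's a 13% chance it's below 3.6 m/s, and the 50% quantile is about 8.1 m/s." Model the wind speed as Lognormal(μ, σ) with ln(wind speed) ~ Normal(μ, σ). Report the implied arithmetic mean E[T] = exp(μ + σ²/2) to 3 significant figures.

E[T] ≈ 10.5 m/s

If T ~ Lognormal(μ,σ) then ln T ~ Normal(μ,σ), so the p-quantile of ln T is μ + z_p·σ.
ln(3.6) = 1.281 and ln(8.1) = 2.092; z_{0.13} = -1.126, z_{0.5} = 0.
σ = (2.092 − 1.281)/(0 − (-1.126)) = 0.720.
μ = 1.281 − (-1.126)·0.720 = 2.092.
E[T] = exp(μ + σ²/2) = exp(2.092 + 0.2592) = 10.5 m/s.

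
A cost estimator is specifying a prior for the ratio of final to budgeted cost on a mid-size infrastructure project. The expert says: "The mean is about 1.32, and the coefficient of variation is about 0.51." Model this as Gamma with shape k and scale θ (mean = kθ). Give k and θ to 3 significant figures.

k ≈ 3.84, θ ≈ 0.343

For Gamma(k, scale θ): mean = kθ, variance = kθ², so CV = 1/√k.
CV = 0.51, hence k = 1/CV² = 3.84.
Then θ = mean/k = 1.32/3.84 = 0.343.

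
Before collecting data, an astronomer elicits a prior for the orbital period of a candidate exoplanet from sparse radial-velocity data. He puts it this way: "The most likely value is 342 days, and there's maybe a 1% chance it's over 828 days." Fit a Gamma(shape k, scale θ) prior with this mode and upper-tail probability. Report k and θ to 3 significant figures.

Gamma(k,θ) with k>1 has mode (k−1)θ, so θ = 342/(k−1).
Need P(X < 828) = 0.99 with θ tied to k this way. Start at k = 2, θ = 342: P(X<828) ≈ 0.696.
Too low — raise k to concentrate. Iterating converges to k ≈ 7.05.
Then θ = 342/(7.05−1) ≈ 56.6.

k ≈ 7.05, θ ≈ 56.6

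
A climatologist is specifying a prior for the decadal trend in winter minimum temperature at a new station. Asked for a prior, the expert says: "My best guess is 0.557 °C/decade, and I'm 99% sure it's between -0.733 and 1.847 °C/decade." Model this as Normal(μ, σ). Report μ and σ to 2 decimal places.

A symmetric 99% interval runs μ ± z·σ with z = 2.576.
Half-width = 1.29, so σ = 1.29/2.576 = 0.50.
μ is the stated best guess, 0.56.

μ = 0.56, σ = 0.50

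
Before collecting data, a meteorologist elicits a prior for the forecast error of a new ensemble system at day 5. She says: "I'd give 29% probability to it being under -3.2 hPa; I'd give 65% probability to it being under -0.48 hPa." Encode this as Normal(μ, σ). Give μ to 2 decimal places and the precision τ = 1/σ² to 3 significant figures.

μ = -1.60, τ = 0.119

For Normal(μ,σ), the p-quantile is μ + z_p·σ. Here z_{0.29} = -0.5534, z_{0.65} = 0.3853.
So -3.2 = μ − 0.5534σ and -0.48 = μ + 0.3853σ.
Subtracting: σ = (-0.48 − -3.2)/(0.3853 − (-0.5534)) = 2.90.
Then μ = -3.2 − (-0.5534)·2.90 = -1.60.
Precision τ = 1/σ² = 1/2.898² = 0.119.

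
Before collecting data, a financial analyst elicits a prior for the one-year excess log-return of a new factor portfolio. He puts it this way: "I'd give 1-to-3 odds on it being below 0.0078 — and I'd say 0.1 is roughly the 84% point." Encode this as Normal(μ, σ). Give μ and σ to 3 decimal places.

The p-quantile of Normal(μ,σ) is μ + z_p·σ, with z_{0.25} = -0.6745 and z_{0.84} = 0.9945.
Eliminate σ: μ = (z₂·x₁ − z₁·x₂)/(z₂ − z₁) = (0.9945·0.0078 − (-0.6745)·0.1)/1.669 = 0.045.
Then σ = (x₂ − x₁)/(z₂ − z₁) = (0.1 − 0.0078)/1.669 = 0.055.

μ = 0.045, σ = 0.055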